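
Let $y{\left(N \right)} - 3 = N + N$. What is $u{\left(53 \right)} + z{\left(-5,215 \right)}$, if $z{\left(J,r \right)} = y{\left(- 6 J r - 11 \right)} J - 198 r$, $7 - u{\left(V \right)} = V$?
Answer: $-107021$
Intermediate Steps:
$u{\left(V \right)} = 7 - V$
$y{\left(N \right)} = 3 + 2 N$ ($y{\left(N \right)} = 3 + \left(N + N\right) = 3 + 2 N$)
$z{\left(J,r \right)} = - 198 r + J \left(-19 - 12 J r\right)$ ($z{\left(J,r \right)} = \left(3 + 2 \left(- 6 J r - 11\right)\right) J - 198 r = \left(3 + 2 \left(-11 - 6 J r\right)\right) J - 198 r = \left(3 - \left(22 + 12 J r\right)\right) J - 198 r = \left(-19 - 12 J r\right) J - 198 r = J \left(-19 - 12 J r\right) - 198 r = - 198 r + J \left(-19 - 12 J r\right)$)
$u{\left(53 \right)} + z{\left(-5,215 \right)} = \left(7 - 53\right) - \left(42570 - 5 \left(19 + 12 \left(-5\right) 215\right)\right) = \left(7 - 53\right) - \left(42570 - 5 \left(19 - 12900\right)\right) = -46 - \left(42570 - -64405\right) = -46 - 106975 = -107021$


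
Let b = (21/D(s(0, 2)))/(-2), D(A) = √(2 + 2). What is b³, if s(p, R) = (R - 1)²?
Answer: -9261/64 ≈ -144.70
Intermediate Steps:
s(p, R) = (-1 + R)²
D(A) = 2 (D(A) = √4 = 2)
b = -21/4 (b = (21/2)/(-2) = (21*(½))*(-½) = (21/2)*(-½) = -21/4 ≈ -5.2500)
b³ = (-21/4)³ = -9261/64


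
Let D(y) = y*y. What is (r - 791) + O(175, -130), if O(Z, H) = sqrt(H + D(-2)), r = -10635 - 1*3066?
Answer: -14492 + 3*I*sqrt(14) ≈ -14492.0 + 11.225*I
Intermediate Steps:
r = -13701 (r = -10635 - 3066 = -13701)
D(y) = y**2
O(Z, H) = sqrt(4 + H) (O(Z, H) = sqrt(H + (-2)**2) = sqrt(H + 4) = sqrt(4 + H))
(r - 791) + O(175, -130) = (-13701 - 791) + sqrt(4 - 130) = -14492 + sqrt(-126) = -14492 + 3*I*sqrt(14)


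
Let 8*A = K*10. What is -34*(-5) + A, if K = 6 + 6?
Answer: 185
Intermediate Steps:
K = 12
A = 15 (A = (12*10)/8 = (⅛)*120 = 15)
-34*(-5) + A = -34*(-5) + 15 = 170 + 15 = 185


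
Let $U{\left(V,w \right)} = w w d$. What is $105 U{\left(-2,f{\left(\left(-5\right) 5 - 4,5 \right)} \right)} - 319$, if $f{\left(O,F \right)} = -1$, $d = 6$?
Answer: $311$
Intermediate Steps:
$U{\left(V,w \right)} = 6 w^{2}$ ($U{\left(V,w \right)} = w w 6 = w^{2} \cdot 6 = 6 w^{2}$)
$105 U{\left(-2,f{\left(\left(-5\right) 5 - 4,5 \right)} \right)} - 319 = 105 \cdot 6 \left(-1\right)^{2} - 319 = 105 \cdot 6 \cdot 1 - 319 = 105 \cdot 6 - 319 = 630 - 319 = 311$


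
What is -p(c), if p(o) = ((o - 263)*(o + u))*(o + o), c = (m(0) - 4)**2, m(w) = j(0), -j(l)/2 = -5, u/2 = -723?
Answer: -23045040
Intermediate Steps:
u = -1446 (u = 2*(-723) = -1446)
j(l) = 10 (j(l) = -2*(-5) = 10)
m(w) = 10
c = 36 (c = (10 - 4)**2 = 6**2 = 36)
p(o) = 2*o*(-1446 + o)*(-263 + o) (p(o) = ((o - 263)*(o - 1446))*(o + o) = ((-263 + o)*(-1446 + o))*(2*o) = ((-1446 + o)*(-263 + o))*(2*o) = 2*o*(-1446 + o)*(-263 + o))
-p(c) = -2*36*(380298 + 36**2 - 1709*36) = -2*36*(380298 + 1296 - 61524) = -2*36*320070 = -1*23045040 = -23045040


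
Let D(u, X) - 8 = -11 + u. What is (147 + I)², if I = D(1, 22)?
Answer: 21025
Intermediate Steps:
D(u, X) = -3 + u (D(u, X) = 8 + (-11 + u) = -3 + u)
I = -2 (I = -3 + 1 = -2)
(147 + I)² = (147 - 2)² = 145² = 21025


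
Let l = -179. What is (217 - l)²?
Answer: 156816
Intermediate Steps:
(217 - l)² = (217 - 1*(-179))² = (217 + 179)² = 396² = 156816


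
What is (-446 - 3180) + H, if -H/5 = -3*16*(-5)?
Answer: -4826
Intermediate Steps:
H = -1200 (H = -5*(-3*16)*(-5) = -(-240)*(-5) = -5*240 = -1200)
(-446 - 3180) + H = (-446 - 3180) - 1200 = -3626 - 1200 = -4826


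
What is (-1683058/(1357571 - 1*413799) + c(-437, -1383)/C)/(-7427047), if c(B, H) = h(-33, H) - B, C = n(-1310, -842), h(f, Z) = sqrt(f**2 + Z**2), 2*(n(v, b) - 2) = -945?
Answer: 1204307153/3297941050104122 + 6*sqrt(212642)/6988851227 ≈ 7.6106e-7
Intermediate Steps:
n(v, b) = -941/2 (n(v, b) = 2 + (1/2)*(-945) = 2 - 945/2 = -941/2)
h(f, Z) = sqrt(Z**2 + f**2)
C = -941/2 ≈ -470.50
c(B, H) = sqrt(1089 + H**2) - B (c(B, H) = sqrt(H**2 + (-33)**2) - B = sqrt(H**2 + 1089) - B = sqrt(1089 + H**2) - B)
(-1683058/(1357571 - 1*413799) + c(-437, -1383)/C)/(-7427047) = (-1683058/(1357571 - 1*413799) + (sqrt(1089 + (-1383)**2) - 1*(-437))/(-941/2))/(-7427047) = (-1683058/(1357571 - 413799) + (sqrt(1089 + 1912689) + 437)*(-2/941))*(-1/7427047) = (-1683058/943772 + (sqrt(1913778) + 437)*(-2/941))*(-1/7427047) = (-1683058*1/943772 + (3*sqrt(212642) + 437)*(-2/941))*(-1/7427047) = (-841529/471886 + (437 + 3*sqrt(212642))*(-2/941))*(-1/7427047) = (-841529/471886 + (-874/941 - 6*sqrt(212642)/941))*(-1/7427047) = (-1204307153/444044726 - 6*sqrt(212642)/941)*(-1/7427047) = 1204307153/3297941050104122 + 6*sqrt(212642)/6988851227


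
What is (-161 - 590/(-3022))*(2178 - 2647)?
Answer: 113955744/1511 ≈ 75417.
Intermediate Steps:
(-161 - 590/(-3022))*(2178 - 2647) = (-161 - 590*(-1/3022))*(-469) = (-161 + 295/1511)*(-469) = -242976/1511*(-469) = 113955744/1511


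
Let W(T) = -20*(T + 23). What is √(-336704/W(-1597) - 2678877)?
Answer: I*√41480499831605/3935 ≈ 1636.7*I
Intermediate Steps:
W(T) = -460 - 20*T (W(T) = -20*(23 + T) = -460 - 20*T)
√(-336704/W(-1597) - 2678877) = √(-336704/(-460 - 20*(-1597)) - 2678877) = √(-336704/(-460 + 31940) - 2678877) = √(-336704/31480 - 2678877) = √(-336704*1/31480 - 2678877) = √(-42088/3935 - 2678877) = √(-10541423083/3935) = I*√41480499831605/3935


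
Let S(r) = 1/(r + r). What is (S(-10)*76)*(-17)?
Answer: 323/5 ≈ 64.600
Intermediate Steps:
S(r) = 1/(2*r)
(S(-10)*76)*(-17) = (((½)/(-10))*76)*(-17) = (((½)*(-⅒))*76)*(-17) = -1/20*76*(-17) = -19/5*(-17) = 323/5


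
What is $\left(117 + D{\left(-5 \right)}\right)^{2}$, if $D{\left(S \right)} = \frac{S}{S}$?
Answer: $13924$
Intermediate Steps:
$D{\left(S \right)} = 1$
$\left(117 + D{\left(-5 \right)}\right)^{2} = \left(117 + 1\right)^{2} = 118^{2} = 13924$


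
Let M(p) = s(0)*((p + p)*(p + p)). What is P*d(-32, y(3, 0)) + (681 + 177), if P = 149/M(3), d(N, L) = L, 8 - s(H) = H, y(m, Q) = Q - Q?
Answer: 858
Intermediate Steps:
y(m, Q) = 0
s(H) = 8 - H
M(p) = 32*p² (M(p) = (8 - 1*0)*((p + p)*(p + p)) = (8 + 0)*((2*p)*(2*p)) = 8*(4*p²) = 32*p²)
P = 149/288 (P = 149/((32*3²)) = 149/((32*9)) = 149/288 ≈ 0.51736)
P*d(-32, y(3, 0)) + (681 + 177) = (149/288)*0 + (681 + 177) = 0 + 858 = 858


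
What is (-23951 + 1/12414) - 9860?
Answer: -419729753/12414 ≈ -33811.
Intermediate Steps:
(-23951 + 1/12414) - 9860 = -297327713/12414 - 9860 = -419729753/12414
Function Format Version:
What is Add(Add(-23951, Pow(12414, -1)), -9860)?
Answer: Rational(-419729753, 12414) ≈ -33811.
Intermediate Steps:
Add(Add(-23951, Pow(12414, -1)), -9860) = Add(Add(-23951, Rational(1, 12414)), -9860) = Add(Rational(-297327713, 12414), -9860) = Rational(-419729753, 12414)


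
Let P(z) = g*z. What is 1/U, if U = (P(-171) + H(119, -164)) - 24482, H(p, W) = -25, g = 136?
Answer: -1/47763 ≈ -2.0937e-5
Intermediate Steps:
P(z) = 136*z
U = -47763 (U = (136*(-171) - 25) - 24482 = (-23256 - 25) - 24482 = -23281 - 24482 = -47763)
1/U = 1/(-47763) = -1/47763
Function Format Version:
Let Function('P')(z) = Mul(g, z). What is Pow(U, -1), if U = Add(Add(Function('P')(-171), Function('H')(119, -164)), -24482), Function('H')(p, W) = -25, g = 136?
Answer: Rational(-1, 47763) ≈ -2.0937e-5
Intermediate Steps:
Function('P')(z) = Mul(136, z)
U = -47763 (U = Add(Add(Mul(136, -171), -25), -24482) = Add(Add(-23256, -25), -24482) = Add(-23281, -24482) = -47763)
Pow(U, -1) = Pow(-47763, -1) = Rational(-1, 47763)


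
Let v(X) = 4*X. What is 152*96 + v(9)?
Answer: 14628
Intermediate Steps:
152*96 + v(9) = 152*96 + 4*9 = 14592 + 36 = 14628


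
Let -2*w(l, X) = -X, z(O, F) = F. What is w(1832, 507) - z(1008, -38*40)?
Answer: 3547/2 ≈ 1773.5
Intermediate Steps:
w(l, X) = X/2 (w(l, X) = -(-1)*X/2 = X/2)
w(1832, 507) - z(1008, -38*40) = (½)*507 - (-38)*40 = 507/2 - 1*(-1520) = 507/2 + 1520 = 3547/2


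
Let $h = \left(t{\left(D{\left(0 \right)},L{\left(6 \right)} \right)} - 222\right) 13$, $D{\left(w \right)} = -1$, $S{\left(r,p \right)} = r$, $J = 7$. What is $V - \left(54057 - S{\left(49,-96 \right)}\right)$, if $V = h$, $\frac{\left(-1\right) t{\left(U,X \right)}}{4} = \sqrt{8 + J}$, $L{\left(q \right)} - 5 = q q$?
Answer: $-56894 - 52 \sqrt{15} \approx -57095.0$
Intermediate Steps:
$L{\left(q \right)} = 5 + q^{2}$ ($L{\left(q \right)} = 5 + q q = 5 + q^{2}$)
$t{\left(U,X \right)} = - 4 \sqrt{15}$ ($t{\left(U,X \right)} = - 4 \sqrt{8 + 7} = - 4 \sqrt{15}$)
$h = -2886 - 52 \sqrt{15}$ ($h = \left(- 4 \sqrt{15} - 222\right) 13 = \left(-222 - 4 \sqrt{15}\right) 13 = -2886 - 52 \sqrt{15} \approx -3087.4$)
$V = -2886 - 52 \sqrt{15} \approx -3087.4$
$V - \left(54057 - S{\left(49,-96 \right)}\right) = \left(-2886 - 52 \sqrt{15}\right) - \left(54057 - 49\right) = \left(-2886 - 52 \sqrt{15}\right) - 54008 = -56894 - 52 \sqrt{15}$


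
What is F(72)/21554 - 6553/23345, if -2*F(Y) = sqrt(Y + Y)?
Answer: -70691716/251589065 ≈ -0.28098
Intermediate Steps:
F(Y) = -sqrt(2)*sqrt(Y)/2 (F(Y) = -sqrt(Y + Y)/2 = -sqrt(2)*sqrt(Y)/2)
F(72)/21554 - 6553/23345 = -sqrt(2)*sqrt(72)/2/21554 - 6553/23345 = -sqrt(2)*6*sqrt(2)/2*(1/21554) - 6553*1/23345 = -6*1/21554 - 6553/23345 = -3/10777 - 6553/23345 = -70691716/251589065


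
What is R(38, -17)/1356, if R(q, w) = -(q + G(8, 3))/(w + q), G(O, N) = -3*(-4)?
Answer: -25/14238 ≈ -0.0017559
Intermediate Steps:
G(O, N) = 12
R(q, w) = -(12 + q)/(q + w) (R(q, w) = -(q + 12)/(w + q) = -(12 + q)/(q + w))
R(38, -17)/1356 = ((-12 - 1*38)/(38 - 17))/1356 = ((-12 - 38)/21)*(1/1356) = ((1/21)*(-50))*(1/1356) = -50/21*1/1356 = -25/14238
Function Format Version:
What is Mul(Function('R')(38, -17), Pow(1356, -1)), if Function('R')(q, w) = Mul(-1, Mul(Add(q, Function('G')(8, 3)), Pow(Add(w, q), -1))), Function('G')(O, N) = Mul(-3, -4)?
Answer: Rational(-25, 14238) ≈ -0.0017559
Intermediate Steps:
Function('G')(O, N) = 12
Function('R')(q, w) = Mul(-1, Pow(Add(q, w), -1), Add(12, q)) (Function('R')(q, w) = Mul(-1, Mul(Add(q, 12), Pow(Add(w, q), -1))) = Mul(-1, Mul(Add(12, q), Pow(Add(q, w), -1))) = Mul(-1, Mul(Pow(Add(q, w), -1), Add(12, q))) = Mul(-1, Pow(Add(q, w), -1), Add(12, q)))
Mul(Function('R')(38, -17), Pow(1356, -1)) = Mul(Mul(Pow(Add(38, -17), -1), Add(-12, Mul(-1, 38))), Pow(1356, -1)) = Mul(Mul(Pow(21, -1), Add(-12, -38)), Rational(1, 1356)) = Mul(Mul(Rational(1, 21), -50), Rational(1, 1356)) = Mul(Rational(-50, 21), Rational(1, 1356)) = Rational(-25, 14238)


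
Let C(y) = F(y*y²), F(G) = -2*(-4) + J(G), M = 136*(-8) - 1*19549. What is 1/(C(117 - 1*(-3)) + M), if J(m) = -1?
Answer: -1/20630 ≈ -4.8473e-5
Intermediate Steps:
M = -20637 (M = -1088 - 19549 = -20637)
F(G) = 7 (F(G) = -2*(-4) - 1 = 8 - 1 = 7)
C(y) = 7
1/(C(117 - 1*(-3)) + M) = 1/(7 - 20637) = 1/(-20630) = -1/20630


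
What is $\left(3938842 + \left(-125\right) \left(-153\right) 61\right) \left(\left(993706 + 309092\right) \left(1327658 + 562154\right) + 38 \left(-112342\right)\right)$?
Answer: $12569858994747565660$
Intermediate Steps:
$\left(3938842 + \left(-125\right) \left(-153\right) 61\right) \left(\left(993706 + 309092\right) \left(1327658 + 562154\right) + 38 \left(-112342\right)\right) = \left(3938842 + 19125 \cdot 61\right) \left(1302798 \cdot 1889812 - 4268996\right) = \left(3938842 + 1166625\right) \left(2462043293976 - 4268996\right) = 5105467 \cdot 2462039024980 = 12569858994747565660$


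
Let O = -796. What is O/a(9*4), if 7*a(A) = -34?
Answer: 2786/17 ≈ 163.88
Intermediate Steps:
a(A) = -34/7 (a(A) = (⅐)*(-34) = -34/7)
O/a(9*4) = -796/(-34/7) = -796*(-7/34) = 2786/17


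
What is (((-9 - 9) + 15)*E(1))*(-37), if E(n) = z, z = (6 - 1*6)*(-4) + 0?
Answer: 0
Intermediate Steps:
z = 0 (z = (6 - 6)*(-4) + 0 = 0*(-4) + 0 = 0 + 0 = 0)
E(n) = 0
(((-9 - 9) + 15)*E(1))*(-37) = (((-9 - 9) + 15)*0)*(-37) = ((-18 + 15)*0)*(-37) = -3*0*(-37) = 0*(-37) = 0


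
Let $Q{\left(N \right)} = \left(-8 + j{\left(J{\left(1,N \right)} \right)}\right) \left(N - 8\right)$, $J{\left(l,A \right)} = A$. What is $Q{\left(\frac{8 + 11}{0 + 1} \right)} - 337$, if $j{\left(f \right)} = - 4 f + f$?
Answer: $-1052$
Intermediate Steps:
$j{\left(f \right)} = - 3 f$
$Q{\left(N \right)} = \left(-8 + N\right) \left(-8 - 3 N\right)$ ($Q{\left(N \right)} = \left(-8 - 3 N\right) \left(N - 8\right) = \left(-8 - 3 N\right) \left(-8 + N\right) = \left(-8 + N\right) \left(-8 - 3 N\right)$)
$Q{\left(\frac{8 + 11}{0 + 1} \right)} - 337 = \left(64 - 3 \left(\frac{8 + 11}{0 + 1}\right)^{2} + 16 \frac{8 + 11}{0 + 1}\right) - 337 = \left(64 - 3 \left(\frac{19}{1}\right)^{2} + 16 \cdot \frac{19}{1}\right) - 337 = \left(64 - 3 \left(19 \cdot 1\right)^{2} + 16 \cdot 19 \cdot 1\right) - 337 = \left(64 - 3 \cdot 19^{2} + 16 \cdot 19\right) - 337 = \left(64 - 1083 + 304\right) - 337 = -715 - 337 = -1052$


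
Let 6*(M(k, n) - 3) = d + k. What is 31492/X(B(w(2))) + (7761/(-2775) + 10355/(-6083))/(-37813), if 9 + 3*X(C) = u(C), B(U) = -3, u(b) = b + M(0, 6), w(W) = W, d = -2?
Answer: -2153700950194229/212765243075 ≈ -10122.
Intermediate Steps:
M(k, n) = 8/3 + k/6 (M(k, n) = 3 + (-2 + k)/6 = 3 + (-⅓ + k/6) = 8/3 + k/6)
u(b) = 8/3 + b (u(b) = b + (8/3 + (⅙)*0) = b + (8/3 + 0) = b + 8/3 = 8/3 + b)
X(C) = -19/9 + C/3 (X(C) = -3 + (8/3 + C)/3 = -3 + (8/9 + C/3) = -19/9 + C/3)
31492/X(B(w(2))) + (7761/(-2775) + 10355/(-6083))/(-37813) = 31492/(-19/9 + (⅓)*(-3)) + (7761/(-2775) + 10355/(-6083))/(-37813) = 31492/(-19/9 - 1) + (7761*(-1/2775) + 10355*(-1/6083))*(-1/37813) = 31492/(-28/9) + (-2587/925 - 10355/6083)*(-1/37813) = 31492*(-9/28) - 25315096/5626775*(-1/37813) = -70857/7 + 25315096/212765243075 = -2153700950194229/212765243075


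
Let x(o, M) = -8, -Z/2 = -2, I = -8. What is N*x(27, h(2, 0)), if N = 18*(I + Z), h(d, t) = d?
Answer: 576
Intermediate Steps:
Z = 4 (Z = -2*(-2) = 4)
N = -72 (N = 18*(-8 + 4) = 18*(-4) = -72)
N*x(27, h(2, 0)) = -72*(-8) = 576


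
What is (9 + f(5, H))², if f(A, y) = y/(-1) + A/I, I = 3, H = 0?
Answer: 1024/9 ≈ 113.78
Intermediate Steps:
f(A, y) = -y + A/3 (f(A, y) = y/(-1) + A/3 = y*(-1) + A*(⅓) = -y + A/3)
(9 + f(5, H))² = (9 + (-1*0 + (⅓)*5))² = (9 + (0 + 5/3))² = (9 + 5/3)² = (32/3)² = 1024/9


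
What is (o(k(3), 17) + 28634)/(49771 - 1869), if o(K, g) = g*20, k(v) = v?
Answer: 14487/23951 ≈ 0.60486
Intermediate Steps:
o(K, g) = 20*g
(o(k(3), 17) + 28634)/(49771 - 1869) = (20*17 + 28634)/(49771 - 1869) = (340 + 28634)/47902 = 28974*(1/47902) = 14487/23951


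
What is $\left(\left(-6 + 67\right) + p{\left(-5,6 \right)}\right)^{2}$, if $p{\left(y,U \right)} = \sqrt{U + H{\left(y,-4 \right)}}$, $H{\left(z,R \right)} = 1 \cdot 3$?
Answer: $4096$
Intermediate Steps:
$H{\left(z,R \right)} = 3$
$p{\left(y,U \right)} = \sqrt{3 + U}$ ($p{\left(y,U \right)} = \sqrt{U + 3} = \sqrt{3 + U}$)
$\left(\left(-6 + 67\right) + p{\left(-5,6 \right)}\right)^{2} = \left(\left(-6 + 67\right) + \sqrt{3 + 6}\right)^{2} = \left(61 + \sqrt{9}\right)^{2} = \left(61 + 3\right)^{2} = 64^{2} = 4096$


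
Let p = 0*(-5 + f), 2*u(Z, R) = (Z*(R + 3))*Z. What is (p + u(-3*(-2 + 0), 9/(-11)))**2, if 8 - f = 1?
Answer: 186624/121 ≈ 1542.3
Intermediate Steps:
f = 7 (f = 8 - 1*1 = 8 - 1 = 7)
u(Z, R) = Z**2*(3 + R)/2 (u(Z, R) = ((Z*(R + 3))*Z)/2 = ((Z*(3 + R))*Z)/2 = (Z**2*(3 + R))/2 = Z**2*(3 + R)/2)
p = 0 (p = 0*(-5 + 7) = 0*2 = 0)
(p + u(-3*(-2 + 0), 9/(-11)))**2 = (0 + (-3*(-2 + 0))**2*(3 + 9/(-11))/2)**2 = (0 + (-3*(-2))**2*(3 + 9*(-1/11))/2)**2 = (0 + (1/2)*6**2*(3 - 9/11))**2 = (0 + (1/2)*36*(24/11))**2 = (0 + 432/11)**2 = (432/11)**2 = 186624/121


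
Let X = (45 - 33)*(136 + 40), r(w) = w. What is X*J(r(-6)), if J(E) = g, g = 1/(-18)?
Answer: -352/3 ≈ -117.33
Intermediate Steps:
X = 2112 (X = 12*176 = 2112)
g = -1/18 (g = 1*(-1/18) = -1/18 ≈ -0.055556)
J(E) = -1/18
X*J(r(-6)) = 2112*(-1/18) = -352/3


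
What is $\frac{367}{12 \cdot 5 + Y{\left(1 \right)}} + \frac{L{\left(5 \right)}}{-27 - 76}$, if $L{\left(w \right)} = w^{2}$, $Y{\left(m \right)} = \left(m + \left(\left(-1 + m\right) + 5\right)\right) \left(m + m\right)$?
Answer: $\frac{36001}{7416} \approx 4.8545$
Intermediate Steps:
$Y{\left(m \right)} = 2 m \left(4 + 2 m\right)$ ($Y{\left(m \right)} = \left(m + \left(4 + m\right)\right) 2 m = \left(4 + 2 m\right) 2 m = 2 m \left(4 + 2 m\right)$)
$\frac{367}{12 \cdot 5 + Y{\left(1 \right)}} + \frac{L{\left(5 \right)}}{-27 - 76} = \frac{367}{12 \cdot 5 + 4 \cdot 1 \left(2 + 1\right)} + \frac{5^{2}}{-27 - 76} = \frac{367}{60 + 4 \cdot 1 \cdot 3} + \frac{25}{-27 - 76} = \frac{367}{60 + 12} + \frac{25}{-103} = \frac{367}{72} + 25 \left(- \frac{1}{103}\right) = 367 \cdot \frac{1}{72} - \frac{25}{103} = \frac{367}{72} - \frac{25}{103} = \frac{36001}{7416}$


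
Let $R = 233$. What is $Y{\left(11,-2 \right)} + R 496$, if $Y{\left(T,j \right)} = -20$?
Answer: $115548$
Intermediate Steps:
$Y{\left(11,-2 \right)} + R 496 = -20 + 233 \cdot 496 = -20 + 115568 = 115548$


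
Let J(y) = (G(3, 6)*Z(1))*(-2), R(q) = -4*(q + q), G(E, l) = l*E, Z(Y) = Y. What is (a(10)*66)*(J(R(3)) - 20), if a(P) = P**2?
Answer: -369600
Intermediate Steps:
G(E, l) = E*l
R(q) = -8*q
J(y) = -36 (J(y) = ((3*6)*1)*(-2) = (18*1)*(-2) = 18*(-2) = -36)
(a(10)*66)*(J(R(3)) - 20) = (10**2*66)*(-36 - 20) = (100*66)*(-56) = 6600*(-56) = -369600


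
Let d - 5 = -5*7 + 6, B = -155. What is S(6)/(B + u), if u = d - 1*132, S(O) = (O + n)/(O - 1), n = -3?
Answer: -3/1555 ≈ -0.0019293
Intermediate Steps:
S(O) = (-3 + O)/(-1 + O) (S(O) = (O - 3)/(O - 1) = (-3 + O)/(-1 + O))
d = -24 (d = 5 + (-5*7 + 6) = 5 + (-35 + 6) = 5 - 29 = -24)
u = -156 (u = -24 - 1*132 = -24 - 132 = -156)
S(6)/(B + u) = ((-3 + 6)/(-1 + 6))/(-155 - 156) = (3/5)/(-311) = -3/1555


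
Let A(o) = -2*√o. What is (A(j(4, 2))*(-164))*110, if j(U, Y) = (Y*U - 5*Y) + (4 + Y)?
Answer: 72160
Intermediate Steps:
j(U, Y) = 4 - 4*Y + U*Y (j(U, Y) = (U*Y - 5*Y) + (4 + Y) = (-5*Y + U*Y) + (4 + Y) = 4 - 4*Y + U*Y)
(A(j(4, 2))*(-164))*110 = (-2*√(4 - 4*2 + 4*2)*(-164))*110 = (-2*√(4 - 8 + 8)*(-164))*110 = (-2*√4*(-164))*110 = (-2*2*(-164))*110 = -4*(-164)*110 = 656*110 = 72160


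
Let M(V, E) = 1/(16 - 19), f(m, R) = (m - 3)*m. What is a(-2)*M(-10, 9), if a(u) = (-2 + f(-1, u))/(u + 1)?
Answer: ⅔ ≈ 0.66667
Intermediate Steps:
f(m, R) = m*(-3 + m) (f(m, R) = (-3 + m)*m = m*(-3 + m))
M(V, E) = -⅓ (M(V, E) = 1/(-3) = -⅓)
a(u) = 2/(1 + u) (a(u) = (-2 - (-3 - 1))/(u + 1) = (-2 - 1*(-4))/(1 + u) = (-2 + 4)/(1 + u) = 2/(1 + u))
a(-2)*M(-10, 9) = (2/(1 - 2))*(-⅓) = (2/(-1))*(-⅓) = (2*(-1))*(-⅓) = -2*(-⅓) = ⅔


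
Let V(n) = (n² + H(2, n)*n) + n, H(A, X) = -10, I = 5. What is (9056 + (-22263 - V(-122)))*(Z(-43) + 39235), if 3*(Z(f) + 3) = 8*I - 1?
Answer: -1145522305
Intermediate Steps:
Z(f) = 10 (Z(f) = -3 + (8*5 - 1)/3 = -3 + (40 - 1)/3 = -3 + (⅓)*39 = -3 + 13 = 10)
V(n) = n² - 9*n (V(n) = (n² - 10*n) + n = n² - 9*n)
(9056 + (-22263 - V(-122)))*(Z(-43) + 39235) = (9056 + (-22263 - (-122)*(-9 - 122)))*(10 + 39235) = (9056 + (-22263 - (-122)*(-131)))*39245 = (9056 + (-22263 - 1*15982))*39245 = (9056 + (-22263 - 15982))*39245 = (9056 - 38245)*39245 = -29189*39245 = -1145522305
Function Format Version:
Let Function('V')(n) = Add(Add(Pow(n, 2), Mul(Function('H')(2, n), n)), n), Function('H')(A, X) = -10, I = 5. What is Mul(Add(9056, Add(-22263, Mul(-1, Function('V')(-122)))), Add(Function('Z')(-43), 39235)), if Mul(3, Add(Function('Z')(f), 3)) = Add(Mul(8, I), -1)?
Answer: -1145522305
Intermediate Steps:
Function('Z')(f) = 10 (Function('Z')(f) = Add(-3, Mul(Rational(1, 3), Add(Mul(8, 5), -1))) = Add(-3, Mul(Rational(1, 3), Add(40, -1))) = Add(-3, Mul(Rational(1, 3), 39)) = Add(-3, 13) = 10)
Function('V')(n) = Add(Pow(n, 2), Mul(-9, n)) (Function('V')(n) = Add(Add(Pow(n, 2), Mul(-10, n)), n) = Add(Pow(n, 2), Mul(-9, n)))
Mul(Add(9056, Add(-22263, Mul(-1, Function('V')(-122)))), Add(Function('Z')(-43), 39235)) = Mul(Add(9056, Add(-22263, Mul(-1, Mul(-122, Add(-9, -122))))), Add(10, 39235)) = Mul(Add(9056, Add(-22263, Mul(-1, Mul(-122, -131)))), 39245) = Mul(Add(9056, Add(-22263, Mul(-1, 15982))), 39245) = Mul(Add(9056, Add(-22263, -15982)), 39245) = Mul(Add(9056, -38245), 39245) = Mul(-29189, 39245) = -1145522305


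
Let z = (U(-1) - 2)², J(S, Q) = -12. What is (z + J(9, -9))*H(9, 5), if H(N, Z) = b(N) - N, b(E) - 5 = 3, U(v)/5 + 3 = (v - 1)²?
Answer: 3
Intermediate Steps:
U(v) = -15 + 5*(-1 + v)² (U(v) = -15 + 5*(v - 1)² = -15 + 5*(-1 + v)²)
b(E) = 8 (b(E) = 5 + 3 = 8)
H(N, Z) = 8 - N
z = 9 (z = ((-15 + 5*(-1 - 1)²) - 2)² = ((-15 + 5*(-2)²) - 2)² = ((-15 + 5*4) - 2)² = ((-15 + 20) - 2)² = (5 - 2)² = 3² = 9)
(z + J(9, -9))*H(9, 5) = (9 - 12)*(8 - 1*9) = -3*(8 - 9) = -3*(-1) = 3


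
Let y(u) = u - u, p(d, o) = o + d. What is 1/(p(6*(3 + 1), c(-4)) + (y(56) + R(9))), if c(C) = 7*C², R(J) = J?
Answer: 1/145 ≈ 0.0068966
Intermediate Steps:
p(d, o) = d + o
y(u) = 0
1/(p(6*(3 + 1), c(-4)) + (y(56) + R(9))) = 1/((6*(3 + 1) + 7*(-4)²) + (0 + 9)) = 1/((6*4 + 7*16) + 9) = 1/((24 + 112) + 9) = 1/(136 + 9) = 1/145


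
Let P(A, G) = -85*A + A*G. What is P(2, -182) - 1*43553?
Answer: -44087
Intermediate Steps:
P(2, -182) - 1*43553 = 2*(-85 - 182) - 1*43553 = 2*(-267) - 43553 = -534 - 43553 = -44087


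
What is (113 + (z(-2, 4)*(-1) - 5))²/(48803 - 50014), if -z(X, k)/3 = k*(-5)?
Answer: -2304/1211 ≈ -1.9026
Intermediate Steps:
z(X, k) = 15*k (z(X, k) = -3*k*(-5) = -(-15)*k = 15*k)
(113 + (z(-2, 4)*(-1) - 5))²/(48803 - 50014) = (113 + ((15*4)*(-1) - 5))²/(48803 - 50014) = (113 + (60*(-1) - 5))²/(-1211) = (113 + (-60 - 5))²*(-1/1211) = (113 - 65)²*(-1/1211) = 48²*(-1/1211) = 2304*(-1/1211) = -2304/1211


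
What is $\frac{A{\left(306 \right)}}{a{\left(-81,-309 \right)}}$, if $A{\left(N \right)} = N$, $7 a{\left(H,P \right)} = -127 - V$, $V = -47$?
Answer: $- \frac{1071}{40} \approx -26.775$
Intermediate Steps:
$a{\left(H,P \right)} = - \frac{80}{7}$ ($a{\left(H,P \right)} = \frac{-127 - -47}{7} = \frac{-127 + 47}{7} = \frac{1}{7} \left(-80\right) = - \frac{80}{7}$)
$\frac{A{\left(306 \right)}}{a{\left(-81,-309 \right)}} = \frac{306}{- \frac{80}{7}} = 306 \left(- \frac{7}{80}\right) = - \frac{1071}{40}$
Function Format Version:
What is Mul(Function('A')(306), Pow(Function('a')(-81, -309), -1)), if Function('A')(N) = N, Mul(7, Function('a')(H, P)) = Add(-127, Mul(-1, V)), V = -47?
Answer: Rational(-1071, 40) ≈ -26.775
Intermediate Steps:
Function('a')(H, P) = Rational(-80, 7) (Function('a')(H, P) = Mul(Rational(1, 7), Add(-127, Mul(-1, -47))) = Mul(Rational(1, 7), Add(-127, 47)) = Mul(Rational(1, 7), -80) = Rational(-80, 7))
Mul(Function('A')(306), Pow(Function('a')(-81, -309), -1)) = Mul(306, Pow(Rational(-80, 7), -1)) = Mul(306, Rational(-7, 80)) = Rational(-1071, 40)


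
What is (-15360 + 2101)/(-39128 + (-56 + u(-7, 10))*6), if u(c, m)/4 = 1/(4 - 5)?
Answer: 13259/39488 ≈ 0.33577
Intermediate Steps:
u(c, m) = -4 (u(c, m) = 4/(4 - 5) = 4/(-1) = 4*(-1) = -4)
(-15360 + 2101)/(-39128 + (-56 + u(-7, 10))*6) = (-15360 + 2101)/(-39128 + (-56 - 4)*6) = -13259/(-39128 - 60*6) = -13259/(-39128 - 360) = -13259/(-39488) = -13259*(-1/39488) = 13259/39488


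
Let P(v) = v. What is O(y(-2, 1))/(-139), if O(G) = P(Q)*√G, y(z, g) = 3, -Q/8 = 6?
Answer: 48*√3/139 ≈ 0.59812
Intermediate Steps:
Q = -48 (Q = -8*6 = -48)
O(G) = -48*√G
O(y(-2, 1))/(-139) = -48*√3/(-139) = -48*√3*(-1/139) = 48*√3/139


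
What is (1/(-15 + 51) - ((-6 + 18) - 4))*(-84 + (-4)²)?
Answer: 4879/9 ≈ 542.11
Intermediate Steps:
(1/(-15 + 51) - ((-6 + 18) - 4))*(-84 + (-4)²) = (1/36 - (12 - 4))*(-84 + 16) = (1/36 - 1*8)*(-68) = (1/36 - 8)*(-68) = -287/36*(-68) = 4879/9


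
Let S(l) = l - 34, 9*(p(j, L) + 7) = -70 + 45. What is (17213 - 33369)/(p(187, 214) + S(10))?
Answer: 36351/76 ≈ 478.30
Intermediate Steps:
p(j, L) = -88/9 (p(j, L) = -7 + (-70 + 45)/9 = -7 + (1/9)*(-25) = -7 - 25/9 = -88/9)
S(l) = -34 + l
(17213 - 33369)/(p(187, 214) + S(10)) = (17213 - 33369)/(-88/9 + (-34 + 10)) = -16156/(-88/9 - 24) = -16156/(-304/9) = -16156*(-9/304) = 36351/76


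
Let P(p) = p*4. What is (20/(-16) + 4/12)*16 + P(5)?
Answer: 16/3 ≈ 5.3333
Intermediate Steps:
P(p) = 4*p
(20/(-16) + 4/12)*16 + P(5) = (20/(-16) + 4/12)*16 + 4*5 = (20*(-1/16) + 4*(1/12))*16 + 20 = (-5/4 + 1/3)*16 + 20 = -11/12*16 + 20 = -44/3 + 20 = 16/3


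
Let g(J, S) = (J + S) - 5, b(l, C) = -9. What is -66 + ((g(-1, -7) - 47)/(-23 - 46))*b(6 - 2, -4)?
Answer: -1698/23 ≈ -73.826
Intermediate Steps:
g(J, S) = -5 + J + S
-66 + ((g(-1, -7) - 47)/(-23 - 46))*b(6 - 2, -4) = -66 + (((-5 - 1 - 7) - 47)/(-23 - 46))*(-9) = -66 + ((-13 - 47)/(-69))*(-9) = -66 - 60*(-1/69)*(-9) = -66 + (20/23)*(-9) = -66 - 180/23 = -1698/23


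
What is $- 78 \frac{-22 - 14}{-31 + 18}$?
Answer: $-216$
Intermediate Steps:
$- 78 \frac{-22 - 14}{-31 + 18} = - 78 \left(- \frac{36}{-13}\right) = - 78 \left(\left(-36\right) \left(- \frac{1}{13}\right)\right) = \left(-78\right) \frac{36}{13} = -216$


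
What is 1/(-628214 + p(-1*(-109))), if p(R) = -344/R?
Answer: -109/68475670 ≈ -1.5918e-6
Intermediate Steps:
1/(-628214 + p(-1*(-109))) = 1/(-628214 - 344/((-1*(-109)))) = 1/(-628214 - 344/109) = 1/(-68475670/109) = -109/68475670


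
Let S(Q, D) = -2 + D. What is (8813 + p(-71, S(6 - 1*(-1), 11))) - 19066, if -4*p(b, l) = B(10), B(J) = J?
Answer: -20511/2 ≈ -10256.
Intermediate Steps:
p(b, l) = -5/2 (p(b, l) = -¼*10 = -5/2)
(8813 + p(-71, S(6 - 1*(-1), 11))) - 19066 = (8813 - 5/2) - 19066 = 17621/2 - 19066 = -20511/2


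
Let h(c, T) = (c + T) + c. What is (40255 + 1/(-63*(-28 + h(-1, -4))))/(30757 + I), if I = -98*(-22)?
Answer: 86226211/70499646 ≈ 1.2231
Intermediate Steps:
I = 2156
h(c, T) = T + 2*c (h(c, T) = (T + c) + c = T + 2*c)
(40255 + 1/(-63*(-28 + h(-1, -4))))/(30757 + I) = (40255 + 1/(-63*(-28 + (-4 + 2*(-1)))))/(30757 + 2156) = (40255 + 1/(-63*(-28 + (-4 - 2))))/32913 = (40255 + 1/(-63*(-28 - 6)))*(1/32913) = (40255 + 1/(-63*(-34)))*(1/32913) = (40255 + 1/2142)*(1/32913) = (86226211/2142)*(1/32913) = 86226211/70499646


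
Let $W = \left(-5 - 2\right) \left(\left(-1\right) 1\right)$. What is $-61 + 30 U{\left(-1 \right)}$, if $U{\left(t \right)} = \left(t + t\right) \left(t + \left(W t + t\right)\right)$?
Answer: $479$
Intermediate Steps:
$W = 7$ ($W = \left(-7\right) \left(-1\right) = 7$)
$U{\left(t \right)} = 18 t^{2}$ ($U{\left(t \right)} = \left(t + t\right) \left(t + \left(7 t + t\right)\right) = 2 t \left(t + 8 t\right) = 2 t 9 t = 18 t^{2}$)
$-61 + 30 U{\left(-1 \right)} = -61 + 30 \cdot 18 \left(-1\right)^{2} = -61 + 30 \cdot 18 \cdot 1 = -61 + 30 \cdot 18 = -61 + 540 = 479$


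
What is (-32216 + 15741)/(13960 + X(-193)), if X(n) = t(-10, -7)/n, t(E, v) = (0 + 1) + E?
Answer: -3179675/2694289 ≈ -1.1802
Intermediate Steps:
t(E, v) = 1 + E
X(n) = -9/n (X(n) = (1 - 10)/n = -9/n)
(-32216 + 15741)/(13960 + X(-193)) = (-32216 + 15741)/(13960 - 9/(-193)) = -16475/(13960 - 9*(-1/193)) = -16475/(13960 + 9/193) = -16475/2694289/193 = -16475*193/2694289 = -3179675/2694289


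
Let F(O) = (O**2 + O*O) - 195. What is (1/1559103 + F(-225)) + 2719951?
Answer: 4398238917619/1559103 ≈ 2.8210e+6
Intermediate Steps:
F(O) = -195 + 2*O**2 (F(O) = (O**2 + O**2) - 195 = 2*O**2 - 195 = -195 + 2*O**2)
(1/1559103 + F(-225)) + 2719951 = (1/1559103 + (-195 + 2*(-225)**2)) + 2719951 = (1/1559103 + (-195 + 2*50625)) + 2719951 = (1/1559103 + (-195 + 101250)) + 2719951 = (1/1559103 + 101055) + 2719951 = 157555153666/1559103 + 2719951 = 4398238917619/1559103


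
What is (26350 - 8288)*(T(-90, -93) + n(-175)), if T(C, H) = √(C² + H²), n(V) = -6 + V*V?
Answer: 553040378 + 54186*√1861 ≈ 5.5538e+8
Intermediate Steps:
n(V) = -6 + V²
(26350 - 8288)*(T(-90, -93) + n(-175)) = (26350 - 8288)*(√((-90)² + (-93)²) + (-6 + (-175)²)) = 18062*(√(8100 + 8649) + (-6 + 30625)) = 18062*(√16749 + 30619) = 18062*(3*√1861 + 30619) = 18062*(30619 + 3*√1861) = 553040378 + 54186*√1861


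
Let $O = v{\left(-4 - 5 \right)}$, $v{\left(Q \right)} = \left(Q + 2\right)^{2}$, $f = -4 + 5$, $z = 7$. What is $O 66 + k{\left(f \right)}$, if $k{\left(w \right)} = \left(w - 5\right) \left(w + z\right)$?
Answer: $3202$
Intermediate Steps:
$f = 1$
$v{\left(Q \right)} = \left(2 + Q\right)^{2}$
$O = 49$ ($O = \left(2 - 9\right)^{2} = \left(-7\right)^{2} = 49$)
$k{\left(w \right)} = \left(-5 + w\right) \left(7 + w\right)$ ($k{\left(w \right)} = \left(w - 5\right) \left(w + 7\right) = \left(-5 + w\right) \left(7 + w\right)$)
$O 66 + k{\left(f \right)} = 49 \cdot 66 + \left(-35 + 1^{2} + 2 \cdot 1\right) = 3234 + \left(-35 + 1 + 2\right) = 3234 - 32 = 3202$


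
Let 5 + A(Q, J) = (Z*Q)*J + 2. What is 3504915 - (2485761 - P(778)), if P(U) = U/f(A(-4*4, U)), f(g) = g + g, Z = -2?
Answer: 25369800911/24893 ≈ 1.0192e+6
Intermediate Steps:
A(Q, J) = -3 - 2*J*Q (A(Q, J) = -5 + ((-2*Q)*J + 2) = -5 + (-2*J*Q + 2) = -5 + (2 - 2*J*Q) = -3 - 2*J*Q)
f(g) = 2*g
P(U) = U/(-6 + 64*U) (P(U) = U/((2*(-3 - 2*U*(-4*4)))) = U/((2*(-3 - 2*U*(-16)))) = U/((2*(-3 + 32*U))) = U/(-6 + 64*U))
3504915 - (2485761 - P(778)) = 3504915 - (2485761 - 778/(2*(-3 + 32*778))) = 3504915 - (2485761 - 778/(2*(-3 + 24896))) = 3504915 - (2485761 - 778/(2*24893)) = 3504915 - (2485761 - 1*389/24893) = 3504915 - (2485761 - 389/24893) = 3504915 - 1*61878048184/24893 = 3504915 - 61878048184/24893 = 25369800911/24893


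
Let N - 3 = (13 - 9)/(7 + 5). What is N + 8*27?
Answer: 658/3 ≈ 219.33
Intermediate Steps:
N = 10/3 (N = 3 + (13 - 9)/(7 + 5) = 3 + 4/12 = 3 + 4*(1/12) = 3 + 1/3 = 10/3 ≈ 3.3333)
N + 8*27 = 10/3 + 8*27 = 10/3 + 216 = 658/3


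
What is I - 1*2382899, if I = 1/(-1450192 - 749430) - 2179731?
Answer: -10036061325861/2199622 ≈ -4.5626e+6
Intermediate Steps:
I = -4794584261683/2199622 (I = 1/(-2199622) - 2179731 = -1/2199622 - 2179731 = -4794584261683/2199622 ≈ -2.1797e+6)
I - 1*2382899 = -4794584261683/2199622 - 1*2382899 = -4794584261683/2199622 - 2382899 = -10036061325861/2199622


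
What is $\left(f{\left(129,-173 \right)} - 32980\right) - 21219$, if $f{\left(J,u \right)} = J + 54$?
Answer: $-54016$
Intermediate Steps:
$f{\left(J,u \right)} = 54 + J$
$\left(f{\left(129,-173 \right)} - 32980\right) - 21219 = \left(\left(54 + 129\right) - 32980\right) - 21219 = \left(183 - 32980\right) - 21219 = -32797 - 21219 = -54016$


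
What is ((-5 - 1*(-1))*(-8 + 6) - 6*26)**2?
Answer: 21904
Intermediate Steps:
((-5 - 1*(-1))*(-8 + 6) - 6*26)**2 = ((-5 + 1)*(-2) - 156)**2 = (-4*(-2) - 156)**2 = (8 - 156)**2 = (-148)**2 = 21904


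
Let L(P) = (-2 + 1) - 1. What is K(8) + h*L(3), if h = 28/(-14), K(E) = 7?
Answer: 11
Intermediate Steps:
h = -2 (h = 28*(-1/14) = -2)
L(P) = -2 (L(P) = -1 - 1 = -2)
K(8) + h*L(3) = 7 - 2*(-2) = 7 + 4 = 11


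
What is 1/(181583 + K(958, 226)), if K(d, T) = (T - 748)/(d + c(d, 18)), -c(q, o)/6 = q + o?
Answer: 2449/444697028 ≈ 5.5071e-6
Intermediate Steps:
c(q, o) = -6*o - 6*q (c(q, o) = -6*(q + o) = -6*(o + q) = -6*o - 6*q)
K(d, T) = (-748 + T)/(-108 - 5*d) (K(d, T) = (T - 748)/(d + (-6*18 - 6*d)) = (-748 + T)/(d + (-108 - 6*d)) = (-748 + T)/(-108 - 5*d))
1/(181583 + K(958, 226)) = 1/(181583 + (748 - 1*226)/(108 + 5*958)) = 1/(181583 + (748 - 226)/(108 + 4790)) = 1/(181583 + 522/4898) = 1/(181583 + (1/4898)*522) = 1/(181583 + 261/2449) = 1/(444697028/2449) = 2449/444697028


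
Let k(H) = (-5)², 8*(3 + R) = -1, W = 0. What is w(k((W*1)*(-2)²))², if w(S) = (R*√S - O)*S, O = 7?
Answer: 20475625/64 ≈ 3.1993e+5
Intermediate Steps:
R = -25/8 (R = -3 + (⅛)*(-1) = -3 - ⅛ = -25/8 ≈ -3.1250)
k(H) = 25
w(S) = S*(-7 - 25*√S/8) (w(S) = (-25*√S/8 - 1*7)*S = (-25*√S/8 - 7)*S = (-7 - 25*√S/8)*S = S*(-7 - 25*√S/8))
w(k((W*1)*(-2)²))² = (-7*25 - 25*25^(3/2)/8)² = (-175 - 25/8*125)² = (-175 - 3125/8)² = (-4525/8)² = 20475625/64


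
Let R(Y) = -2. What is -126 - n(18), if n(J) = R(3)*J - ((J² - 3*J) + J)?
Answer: 198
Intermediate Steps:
n(J) = -J² (n(J) = -2*J - ((J² - 3*J) + J) = -2*J - (J² - 2*J) = -2*J + (-J² + 2*J) = -J²)
-126 - n(18) = -126 - (-1)*18² = -126 - (-1)*324 = -126 - 1*(-324) = -126 + 324 = 198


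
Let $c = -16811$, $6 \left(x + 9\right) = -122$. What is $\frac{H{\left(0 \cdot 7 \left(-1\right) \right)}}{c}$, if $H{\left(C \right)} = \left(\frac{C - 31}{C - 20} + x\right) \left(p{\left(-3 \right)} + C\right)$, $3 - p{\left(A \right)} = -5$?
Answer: $\frac{3334}{252165} \approx 0.013222$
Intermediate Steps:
$x = - \frac{88}{3}$ ($x = -9 + \frac{1}{6} \left(-122\right) = -9 - \frac{61}{3} = - \frac{88}{3} \approx -29.333$)
$p{\left(A \right)} = 8$ ($p{\left(A \right)} = 3 - -5 = 3 + 5 = 8$)
$H{\left(C \right)} = \left(8 + C\right) \left(- \frac{88}{3} + \frac{-31 + C}{-20 + C}\right)$ ($H{\left(C \right)} = \left(\frac{C - 31}{C - 20} - \frac{88}{3}\right) \left(8 + C\right) = \left(\frac{-31 + C}{-20 + C} - \frac{88}{3}\right) \left(8 + C\right) = \left(- \frac{88}{3} + \frac{-31 + C}{-20 + C}\right) \left(8 + C\right) = \left(8 + C\right) \left(- \frac{88}{3} + \frac{-31 + C}{-20 + C}\right)$)
$\frac{H{\left(0 \cdot 7 \left(-1\right) \right)}}{c} = \frac{\frac{1}{3} \frac{1}{-20 + 0 \cdot 7 \left(-1\right)} \left(13336 - 85 \left(0 \cdot 7 \left(-1\right)\right)^{2} + 987 \cdot 0 \cdot 7 \left(-1\right)\right)}{-16811} = \frac{13336 - 85 \left(0 \left(-1\right)\right)^{2} + 987 \cdot 0 \left(-1\right)}{3 \left(-20 + 0 \left(-1\right)\right)} \left(- \frac{1}{16811}\right) = \frac{13336 - 85 \cdot 0^{2} + 987 \cdot 0}{3 \left(-20 + 0\right)} \left(- \frac{1}{16811}\right) = \frac{13336 - 0 + 0}{3 \left(-20\right)} \left(- \frac{1}{16811}\right) = \frac{1}{3} \left(- \frac{1}{20}\right) \left(13336 + 0 + 0\right) \left(- \frac{1}{16811}\right) = \frac{1}{3} \left(- \frac{1}{20}\right) 13336 \left(- \frac{1}{16811}\right) = \left(- \frac{3334}{15}\right) \left(- \frac{1}{16811}\right) = \frac{3334}{252165}$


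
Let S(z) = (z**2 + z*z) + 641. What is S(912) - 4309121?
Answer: -2644992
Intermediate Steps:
S(z) = 641 + 2*z**2 (S(z) = (z**2 + z**2) + 641 = 2*z**2 + 641 = 641 + 2*z**2)
S(912) - 4309121 = (641 + 2*912**2) - 4309121 = (641 + 2*831744) - 4309121 = (641 + 1663488) - 4309121 = 1664129 - 4309121 = -2644992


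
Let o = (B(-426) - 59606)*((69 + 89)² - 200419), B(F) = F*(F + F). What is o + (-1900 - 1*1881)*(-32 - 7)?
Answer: -53223424971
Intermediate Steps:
B(F) = 2*F² (B(F) = F*(2*F) = 2*F²)
o = -53223572430 (o = (2*(-426)² - 59606)*((69 + 89)² - 200419) = (2*181476 - 59606)*(158² - 200419) = (362952 - 59606)*(24964 - 200419) = 303346*(-175455) = -53223572430)
o + (-1900 - 1*1881)*(-32 - 7) = -53223572430 + (-1900 - 1*1881)*(-32 - 7) = -53223572430 + (-1900 - 1881)*(-39) = -53223572430 - 3781*(-39) = -53223572430 + 147459 = -53223424971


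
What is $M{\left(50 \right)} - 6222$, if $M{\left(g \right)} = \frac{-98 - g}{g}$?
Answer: $- \frac{155624}{25} \approx -6225.0$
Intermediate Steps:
$M{\left(g \right)} = \frac{-98 - g}{g}$
$M{\left(50 \right)} - 6222 = \frac{-98 - 50}{50} - 6222 = \frac{1}{50} \left(-148\right) - 6222 = - \frac{74}{25} - 6222 = - \frac{155624}{25}$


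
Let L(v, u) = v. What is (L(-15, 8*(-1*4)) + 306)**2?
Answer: 84681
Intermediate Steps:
(L(-15, 8*(-1*4)) + 306)**2 = (-15 + 306)**2 = 291**2 = 84681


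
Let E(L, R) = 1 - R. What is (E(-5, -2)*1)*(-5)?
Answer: -15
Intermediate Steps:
(E(-5, -2)*1)*(-5) = ((1 - 1*(-2))*1)*(-5) = ((1 + 2)*1)*(-5) = (3*1)*(-5) = 3*(-5) = -15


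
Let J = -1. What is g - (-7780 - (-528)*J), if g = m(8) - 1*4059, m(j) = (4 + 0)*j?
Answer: 4281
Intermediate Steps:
m(j) = 4*j
g = -4027 (g = 4*8 - 1*4059 = 32 - 4059 = -4027)
g - (-7780 - (-528)*J) = -4027 - (-7780 - (-528)*(-1)) = -4027 - (-7780 - 1*528) = -4027 - (-7780 - 528) = -4027 - 1*(-8308) = -4027 + 8308 = 4281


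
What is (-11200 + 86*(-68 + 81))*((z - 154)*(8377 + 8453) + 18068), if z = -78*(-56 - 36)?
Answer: -1191675542896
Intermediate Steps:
z = 7176 (z = -78*(-92) = 7176)
(-11200 + 86*(-68 + 81))*((z - 154)*(8377 + 8453) + 18068) = (-11200 + 86*(-68 + 81))*((7176 - 154)*(8377 + 8453) + 18068) = (-11200 + 86*13)*(7022*16830 + 18068) = (-11200 + 1118)*(118180260 + 18068) = -10082*118198328 = -1191675542896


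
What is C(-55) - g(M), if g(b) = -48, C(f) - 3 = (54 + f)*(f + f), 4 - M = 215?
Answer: 161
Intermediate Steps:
M = -211 (M = 4 - 1*215 = 4 - 215 = -211)
C(f) = 3 + 2*f*(54 + f) (C(f) = 3 + (54 + f)*(f + f) = 3 + (54 + f)*(2*f) = 3 + 2*f*(54 + f))
C(-55) - g(M) = (3 + 2*(-55)**2 + 108*(-55)) - 1*(-48) = (3 + 2*3025 - 5940) + 48 = (3 + 6050 - 5940) + 48 = 113 + 48 = 161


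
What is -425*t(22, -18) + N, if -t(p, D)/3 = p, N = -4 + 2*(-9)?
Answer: 28028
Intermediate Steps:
N = -22 (N = -4 - 18 = -22)
t(p, D) = -3*p
-425*t(22, -18) + N = -(-1275)*22 - 22 = -425*(-66) - 22 = 28050 - 22 = 28028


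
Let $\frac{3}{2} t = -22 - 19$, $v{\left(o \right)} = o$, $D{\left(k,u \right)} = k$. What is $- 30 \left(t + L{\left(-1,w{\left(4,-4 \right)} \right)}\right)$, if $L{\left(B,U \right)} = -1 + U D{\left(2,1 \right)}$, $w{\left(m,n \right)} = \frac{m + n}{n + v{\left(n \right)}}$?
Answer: $850$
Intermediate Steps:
$w{\left(m,n \right)} = \frac{m + n}{2 n}$ ($w{\left(m,n \right)} = \frac{m + n}{n + n} = \frac{m + n}{2 n}$)
$L{\left(B,U \right)} = -1 + 2 U$ ($L{\left(B,U \right)} = -1 + U 2 = -1 + 2 U$)
$t = - \frac{82}{3}$ ($t = \frac{2 \left(-22 - 19\right)}{3} = \frac{2}{3} \left(-41\right) = - \frac{82}{3} \approx -27.333$)
$- 30 \left(t + L{\left(-1,w{\left(4,-4 \right)} \right)}\right) = - 30 \left(- \frac{82}{3} - \left(1 - 2 \frac{4 - 4}{2 \left(-4\right)}\right)\right) = - 30 \left(- \frac{82}{3} - \left(1 - 2 \cdot \frac{1}{2} \left(- \frac{1}{4}\right) 0\right)\right) = - 30 \left(- \frac{82}{3} + \left(-1 + 2 \cdot 0\right)\right) = - 30 \left(- \frac{82}{3} + \left(-1 + 0\right)\right) = - 30 \left(- \frac{82}{3} - 1\right) = \left(-30\right) \left(- \frac{85}{3}\right) = 850$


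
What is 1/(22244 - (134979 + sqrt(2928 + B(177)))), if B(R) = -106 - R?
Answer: -22547/2541835516 + 23*sqrt(5)/12709177580 ≈ -8.8663e-6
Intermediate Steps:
1/(22244 - (134979 + sqrt(2928 + B(177)))) = 1/(22244 - (134979 + sqrt(2928 + (-106 - 1*177)))) = 1/(22244 - (134979 + sqrt(2928 + (-106 - 177)))) = 1/(22244 - (134979 + sqrt(2928 - 283))) = 1/(22244 - (134979 + sqrt(2645))) = 1/(22244 - (134979 + 23*sqrt(5))) = 1/(22244 + (-134979 - 23*sqrt(5))) = 1/(-112735 - 23*sqrt(5))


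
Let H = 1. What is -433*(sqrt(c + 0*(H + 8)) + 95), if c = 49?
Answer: -44166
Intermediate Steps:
-433*(sqrt(c + 0*(H + 8)) + 95) = -433*(sqrt(49 + 0*(1 + 8)) + 95) = -433*(sqrt(49 + 0*9) + 95) = -433*(sqrt(49 + 0) + 95) = -433*(sqrt(49) + 95) = -433*(7 + 95) = -433*102 = -44166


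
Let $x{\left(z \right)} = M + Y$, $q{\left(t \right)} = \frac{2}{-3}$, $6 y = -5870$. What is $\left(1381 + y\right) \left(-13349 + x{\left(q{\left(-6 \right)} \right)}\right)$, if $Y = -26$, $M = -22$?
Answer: $- \frac{16183576}{3} \approx -5.3945 \cdot 10^{6}$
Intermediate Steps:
$y = - \frac{2935}{3}$ ($y = \frac{1}{6} \left(-5870\right) = - \frac{2935}{3} \approx -978.33$)
$q{\left(t \right)} = - \frac{2}{3}$ ($q{\left(t \right)} = 2 \left(- \frac{1}{3}\right) = - \frac{2}{3}$)
$x{\left(z \right)} = -48$ ($x{\left(z \right)} = -22 - 26 = -48$)
$\left(1381 + y\right) \left(-13349 + x{\left(q{\left(-6 \right)} \right)}\right) = \left(1381 - \frac{2935}{3}\right) \left(-13349 - 48\right) = \frac{1208}{3} \left(-13397\right) = - \frac{16183576}{3}$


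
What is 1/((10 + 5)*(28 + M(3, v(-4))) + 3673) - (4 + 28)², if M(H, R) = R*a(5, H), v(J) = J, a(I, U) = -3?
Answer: -4375551/4273 ≈ -1024.0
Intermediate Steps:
M(H, R) = -3*R (M(H, R) = R*(-3) = -3*R)
1/((10 + 5)*(28 + M(3, v(-4))) + 3673) - (4 + 28)² = 1/((10 + 5)*(28 - 3*(-4)) + 3673) - (4 + 28)² = 1/(15*(28 + 12) + 3673) - 1*32² = 1/(15*40 + 3673) - 1*1024 = 1/(600 + 3673) - 1024 = 1/4273 - 1024 = -4375551/4273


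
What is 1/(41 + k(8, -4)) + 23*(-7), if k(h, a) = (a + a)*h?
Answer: -3704/23 ≈ -161.04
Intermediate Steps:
k(h, a) = 2*a*h (k(h, a) = (2*a)*h = 2*a*h)
1/(41 + k(8, -4)) + 23*(-7) = 1/(41 + 2*(-4)*8) + 23*(-7) = 1/(41 - 64) - 161 = 1/(-23) - 161 = -1/23 - 161 = -3704/23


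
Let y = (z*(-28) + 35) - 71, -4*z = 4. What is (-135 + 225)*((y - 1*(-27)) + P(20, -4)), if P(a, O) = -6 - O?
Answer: 1530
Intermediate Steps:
z = -1 (z = -1/4*4 = -1)
y = -8 (y = (-1*(-28) + 35) - 71 = (28 + 35) - 71 = 63 - 71 = -8)
(-135 + 225)*((y - 1*(-27)) + P(20, -4)) = (-135 + 225)*((-8 - 1*(-27)) + (-6 - 1*(-4))) = 90*((-8 + 27) + (-6 + 4)) = 90*(19 - 2) = 90*17 = 1530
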